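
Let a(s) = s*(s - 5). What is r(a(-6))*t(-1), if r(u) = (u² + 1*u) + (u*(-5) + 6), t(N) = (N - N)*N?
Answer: 0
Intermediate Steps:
a(s) = s*(-5 + s)
t(N) = 0 (t(N) = 0*N = 0)
r(u) = 6 + u² - 4*u (r(u) = (u² + u) + (-5*u + 6) = (u + u²) + (6 - 5*u) = 6 + u² - 4*u)
r(a(-6))*t(-1) = (6 + (-6*(-5 - 6))² - (-24)*(-5 - 6))*0 = (6 + (-6*(-11))² - (-24)*(-11))*0 = (6 + 66² - 4*66)*0 = (6 + 4356 - 264)*0 = 4098*0 = 0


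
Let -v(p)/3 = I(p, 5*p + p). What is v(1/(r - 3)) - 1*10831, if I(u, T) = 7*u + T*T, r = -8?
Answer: -1310428/121 ≈ -10830.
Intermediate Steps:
I(u, T) = T**2 + 7*u (I(u, T) = 7*u + T**2 = T**2 + 7*u)
v(p) = -108*p**2 - 21*p (v(p) = -3*((5*p + p)**2 + 7*p) = -3*((6*p)**2 + 7*p) = -3*(36*p**2 + 7*p) = -3*(7*p + 36*p**2) = -108*p**2 - 21*p)
v(1/(r - 3)) - 1*10831 = 3*(-7 - 36/(-8 - 3))/(-8 - 3) - 1*10831 = 3*(-7 - 36/(-11))/(-11) - 10831 = 3*(-1/11)*(-7 - 36*(-1/11)) - 10831 = 3*(-1/11)*(-7 + 36/11) - 10831 = 3*(-1/11)*(-41/11) - 10831 = 123/121 - 10831 = -1310428/121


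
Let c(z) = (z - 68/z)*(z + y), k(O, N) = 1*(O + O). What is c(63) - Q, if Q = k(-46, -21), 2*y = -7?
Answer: 67973/18 ≈ 3776.3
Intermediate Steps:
y = -7/2 (y = (1/2)*(-7) = -7/2 ≈ -3.5000)
k(O, N) = 2*O (k(O, N) = 1*(2*O) = 2*O)
Q = -92 (Q = 2*(-46) = -92)
c(z) = (-7/2 + z)*(z - 68/z) (c(z) = (z - 68/z)*(z - 7/2) = (z - 68/z)*(-7/2 + z) = (-7/2 + z)*(z - 68/z))
c(63) - Q = (-68 + 63**2 + 238/63 - 7/2*63) - 1*(-92) = (-68 + 3969 + 238*(1/63) - 441/2) + 92 = (-68 + 3969 + 34/9 - 441/2) + 92 = 66317/18 + 92 = 67973/18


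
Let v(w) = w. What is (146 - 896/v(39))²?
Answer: 23020804/1521 ≈ 15135.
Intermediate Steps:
(146 - 896/v(39))² = (146 - 896/39)² = (4798/39)² = 23020804/1521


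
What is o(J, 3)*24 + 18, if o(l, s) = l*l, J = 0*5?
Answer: 18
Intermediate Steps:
J = 0
o(l, s) = l²
o(J, 3)*24 + 18 = 0²*24 + 18 = 0*24 + 18 = 0 + 18 = 18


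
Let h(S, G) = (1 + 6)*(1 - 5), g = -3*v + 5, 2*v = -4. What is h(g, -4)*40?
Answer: -1120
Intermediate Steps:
v = -2 (v = (½)*(-4) = -2)
g = 11 (g = -3*(-2) + 5 = 6 + 5 = 11)
h(S, G) = -28 (h(S, G) = 7*(-4) = -28)
h(g, -4)*40 = -28*40 = -1120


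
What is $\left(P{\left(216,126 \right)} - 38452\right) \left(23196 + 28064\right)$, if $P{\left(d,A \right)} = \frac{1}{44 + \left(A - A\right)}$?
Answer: $-1971048355$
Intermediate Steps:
$P{\left(d,A \right)} = \frac{1}{44}$ ($P{\left(d,A \right)} = \frac{1}{44 + 0} = \frac{1}{44}$)
$\left(P{\left(216,126 \right)} - 38452\right) \left(23196 + 28064\right) = \left(\frac{1}{44} - 38452\right) \left(23196 + 28064\right) = \left(- \frac{1691887}{44}\right) 51260 = -1971048355$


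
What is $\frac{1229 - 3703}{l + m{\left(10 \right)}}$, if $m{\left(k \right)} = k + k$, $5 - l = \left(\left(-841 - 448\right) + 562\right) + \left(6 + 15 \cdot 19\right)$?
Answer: $- \frac{2474}{461} \approx -5.3666$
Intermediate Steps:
$l = 441$ ($l = 5 - \left(\left(\left(-841 - 448\right) + 562\right) + \left(6 + 15 \cdot 19\right)\right) = 5 - \left(\left(-1289 + 562\right) + \left(6 + 285\right)\right) = 5 - \left(-727 + 291\right) = 5 - -436 = 5 + 436 = 441$)
$m{\left(k \right)} = 2 k$
$\frac{1229 - 3703}{l + m{\left(10 \right)}} = \frac{1229 - 3703}{441 + 2 \cdot 10} = - \frac{2474}{441 + 20} = - \frac{2474}{461}$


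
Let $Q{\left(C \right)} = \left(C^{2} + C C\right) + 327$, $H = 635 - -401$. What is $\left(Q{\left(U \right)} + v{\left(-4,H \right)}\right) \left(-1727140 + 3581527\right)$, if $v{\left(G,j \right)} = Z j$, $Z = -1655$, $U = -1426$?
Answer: $4362814440513$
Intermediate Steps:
$H = 1036$ ($H = 635 + 401 = 1036$)
$v{\left(G,j \right)} = - 1655 j$
$Q{\left(C \right)} = 327 + 2 C^{2}$ ($Q{\left(C \right)} = \left(C^{2} + C^{2}\right) + 327 = 2 C^{2} + 327 = 327 + 2 C^{2}$)
$\left(Q{\left(U \right)} + v{\left(-4,H \right)}\right) \left(-1727140 + 3581527\right) = \left(\left(327 + 2 \left(-1426\right)^{2}\right) - 1714580\right) \left(-1727140 + 3581527\right) = \left(\left(327 + 2 \cdot 2033476\right) - 1714580\right) 1854387 = \left(\left(327 + 4066952\right) - 1714580\right) 1854387 = \left(4067279 - 1714580\right) 1854387 = 2352699 \cdot 1854387 = 4362814440513$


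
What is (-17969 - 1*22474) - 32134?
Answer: -72577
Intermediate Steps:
(-17969 - 1*22474) - 32134 = (-17969 - 22474) - 32134 = -40443 - 32134 = -72577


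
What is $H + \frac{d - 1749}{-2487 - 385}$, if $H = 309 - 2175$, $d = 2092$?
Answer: $- \frac{5359495}{2872} \approx -1866.1$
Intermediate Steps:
$H = -1866$ ($H = 309 - 2175 = -1866$)
$H + \frac{d - 1749}{-2487 - 385} = -1866 + \frac{2092 - 1749}{-2487 - 385} = -1866 + \frac{343}{-2872} = -1866 + 343 \left(- \frac{1}{2872}\right) = -1866 - \frac{343}{2872} = - \frac{5359495}{2872}$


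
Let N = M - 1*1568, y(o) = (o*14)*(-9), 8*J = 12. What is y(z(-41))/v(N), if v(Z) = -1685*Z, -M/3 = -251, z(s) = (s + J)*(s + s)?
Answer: -408114/1373275 ≈ -0.29718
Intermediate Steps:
J = 3/2 (J = (1/8)*12 = 3/2 ≈ 1.5000)
z(s) = 2*s*(3/2 + s) (z(s) = (s + 3/2)*(s + s) = (3/2 + s)*(2*s) = 2*s*(3/2 + s))
y(o) = -126*o (y(o) = (14*o)*(-9) = -126*o)
M = 753 (M = -3*(-251) = 753)
N = -815 (N = 753 - 1*1568 = 753 - 1568 = -815)
y(z(-41))/v(N) = (-(-5166)*(3 + 2*(-41)))/((-1685*(-815))) = -(-5166)*(3 - 82)/1373275 = -(-5166)*(-79)*(1/1373275) = -126*3239*(1/1373275) = -408114*1/1373275 = -408114/1373275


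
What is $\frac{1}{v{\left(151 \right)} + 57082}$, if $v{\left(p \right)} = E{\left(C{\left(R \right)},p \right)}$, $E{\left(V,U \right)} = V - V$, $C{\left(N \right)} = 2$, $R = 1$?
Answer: $\frac{1}{57082} \approx 1.7519 \cdot 10^{-5}$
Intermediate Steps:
$E{\left(V,U \right)} = 0$
$v{\left(p \right)} = 0$
$\frac{1}{v{\left(151 \right)} + 57082} = \frac{1}{0 + 57082} = \frac{1}{57082}$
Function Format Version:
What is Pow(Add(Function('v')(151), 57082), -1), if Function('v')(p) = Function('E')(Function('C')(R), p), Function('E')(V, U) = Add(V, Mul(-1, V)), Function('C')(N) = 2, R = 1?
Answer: Rational(1, 57082) ≈ 1.7519e-5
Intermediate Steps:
Function('E')(V, U) = 0
Function('v')(p) = 0
Pow(Add(Function('v')(151), 57082), -1) = Pow(Add(0, 57082), -1) = Pow(57082, -1) = Rational(1, 57082)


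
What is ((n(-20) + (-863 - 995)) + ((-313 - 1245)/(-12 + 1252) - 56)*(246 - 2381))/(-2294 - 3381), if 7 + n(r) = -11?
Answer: -14925449/703700 ≈ -21.210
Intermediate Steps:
n(r) = -18 (n(r) = -7 - 11 = -18)
((n(-20) + (-863 - 995)) + ((-313 - 1245)/(-12 + 1252) - 56)*(246 - 2381))/(-2294 - 3381) = ((-18 + (-863 - 995)) + ((-313 - 1245)/(-12 + 1252) - 56)*(246 - 2381))/(-2294 - 3381) = ((-18 - 1858) + (-1558/1240 - 56)*(-2135))/(-5675) = (-1876 + (-1558*1/1240 - 56)*(-2135))*(-1/5675) = (-1876 + (-779/620 - 56)*(-2135))*(-1/5675) = (-1876 - 35499/620*(-2135))*(-1/5675) = (-1876 + 15158073/124)*(-1/5675) = (14925449/124)*(-1/5675) = -14925449/703700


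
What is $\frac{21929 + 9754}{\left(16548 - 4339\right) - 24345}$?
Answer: $- \frac{31683}{12136} \approx -2.6107$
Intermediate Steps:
$\frac{21929 + 9754}{\left(16548 - 4339\right) - 24345} = \frac{31683}{12209 - 24345} = \frac{31683}{-12136} = 31683 \left(- \frac{1}{12136}\right) = - \frac{31683}{12136}$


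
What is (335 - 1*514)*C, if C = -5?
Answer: 895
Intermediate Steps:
(335 - 1*514)*C = (335 - 1*514)*(-5) = (335 - 514)*(-5) = -179*(-5) = 895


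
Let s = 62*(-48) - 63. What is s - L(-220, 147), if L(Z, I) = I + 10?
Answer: -3196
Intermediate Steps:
s = -3039 (s = -2976 - 63 = -3039)
L(Z, I) = 10 + I
s - L(-220, 147) = -3039 - (10 + 147) = -3039 - 1*157 = -3039 - 157 = -3196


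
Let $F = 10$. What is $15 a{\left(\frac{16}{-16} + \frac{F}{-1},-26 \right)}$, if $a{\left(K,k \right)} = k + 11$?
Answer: $-225$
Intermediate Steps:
$a{\left(K,k \right)} = 11 + k$
$15 a{\left(\frac{16}{-16} + \frac{F}{-1},-26 \right)} = 15 \left(11 - 26\right) = 15 \left(-15\right) = -225$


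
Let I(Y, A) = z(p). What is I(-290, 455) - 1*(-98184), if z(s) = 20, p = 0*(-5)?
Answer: 98204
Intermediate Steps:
p = 0
I(Y, A) = 20
I(-290, 455) - 1*(-98184) = 20 - 1*(-98184) = 20 + 98184 = 98204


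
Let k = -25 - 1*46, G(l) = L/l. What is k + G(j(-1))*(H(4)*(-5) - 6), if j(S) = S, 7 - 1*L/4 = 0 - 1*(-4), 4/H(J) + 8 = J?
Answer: -59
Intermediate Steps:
H(J) = 4/(-8 + J)
L = 12 (L = 28 - 4*(0 - 1*(-4)) = 28 - 4*(0 + 4) = 28 - 4*4 = 28 - 16 = 12)
G(l) = 12/l
k = -71 (k = -25 - 46 = -71)
k + G(j(-1))*(H(4)*(-5) - 6) = -71 + (12/(-1))*((4/(-8 + 4))*(-5) - 6) = -71 + (12*(-1))*((4/(-4))*(-5) - 6) = -71 - 12*((4*(-¼))*(-5) - 6) = -71 - 12*(-1*(-5) - 6) = -71 - 12*(5 - 6) = -71 - 12*(-1) = -71 + 12 = -59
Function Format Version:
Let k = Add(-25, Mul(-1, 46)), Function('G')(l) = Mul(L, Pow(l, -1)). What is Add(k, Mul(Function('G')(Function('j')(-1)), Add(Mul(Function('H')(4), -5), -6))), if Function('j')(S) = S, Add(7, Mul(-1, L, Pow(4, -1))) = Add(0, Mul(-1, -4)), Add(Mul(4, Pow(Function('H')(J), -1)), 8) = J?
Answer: -59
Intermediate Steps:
Function('H')(J) = Mul(4, Pow(Add(-8, J), -1))
L = 12 (L = Add(28, Mul(-4, Add(0, Mul(-1, -4)))) = Add(28, Mul(-4, Add(0, 4))) = Add(28, Mul(-4, 4)) = Add(28, -16) = 12)
Function('G')(l) = Mul(12, Pow(l, -1))
k = -71 (k = Add(-25, -46) = -71)
Add(k, Mul(Function('G')(Function('j')(-1)), Add(Mul(Function('H')(4), -5), -6))) = Add(-71, Mul(Mul(12, Pow(-1, -1)), Add(Mul(Mul(4, Pow(Add(-8, 4), -1)), -5), -6))) = Add(-71, Mul(Mul(12, -1), Add(Mul(Mul(4, Pow(-4, -1)), -5), -6))) = Add(-71, Mul(-12, Add(Mul(Mul(4, Rational(-1, 4)), -5), -6))) = Add(-71, Mul(-12, Add(Mul(-1, -5), -6))) = Add(-71, Mul(-12, Add(5, -6))) = Add(-71, Mul(-12, -1)) = Add(-71, 12) = -59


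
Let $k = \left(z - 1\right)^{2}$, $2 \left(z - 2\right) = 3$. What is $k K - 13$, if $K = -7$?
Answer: $- \frac{227}{4} \approx -56.75$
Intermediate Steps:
$z = \frac{7}{2}$ ($z = 2 + \frac{1}{2} \cdot 3 = 2 + \frac{3}{2} = \frac{7}{2} \approx 3.5$)
$k = \frac{25}{4}$ ($k = \left(\frac{7}{2} - 1\right)^{2} = \left(\frac{5}{2}\right)^{2} = \frac{25}{4} \approx 6.25$)
$k K - 13 = \frac{25}{4} \left(-7\right) - 13 = - \frac{175}{4} - 13 = - \frac{227}{4}$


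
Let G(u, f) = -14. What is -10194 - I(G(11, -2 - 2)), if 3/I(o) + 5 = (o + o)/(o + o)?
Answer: -40773/4 ≈ -10193.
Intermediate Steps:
I(o) = -¾ (I(o) = 3/(-5 + (o + o)/(o + o)) = 3/(-5 + (2*o)/((2*o))) = 3/(-5 + (2*o)*(1/(2*o))) = 3/(-5 + 1) = 3/(-4) = 3*(-¼) = -¾)
-10194 - I(G(11, -2 - 2)) = -10194 - 1*(-¾) = -10194 + ¾ = -40773/4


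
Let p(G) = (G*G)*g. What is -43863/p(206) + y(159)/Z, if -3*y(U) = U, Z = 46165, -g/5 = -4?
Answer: -413983511/7836231760 ≈ -0.052829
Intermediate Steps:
g = 20 (g = -5*(-4) = 20)
p(G) = 20*G² (p(G) = (G*G)*20 = G²*20 = 20*G²)
y(U) = -U/3
-43863/p(206) + y(159)/Z = -43863/(20*206²) - ⅓*159/46165 = -43863/(20*42436) - 53*1/46165 = -43863/848720 - 53/46165 = -413983511/7836231760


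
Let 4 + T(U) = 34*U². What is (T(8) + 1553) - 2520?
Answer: 1205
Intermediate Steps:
T(U) = -4 + 34*U²
(T(8) + 1553) - 2520 = ((-4 + 34*8²) + 1553) - 2520 = ((-4 + 34*64) + 1553) - 2520 = ((-4 + 2176) + 1553) - 2520 = (2172 + 1553) - 2520 = 3725 - 2520 = 1205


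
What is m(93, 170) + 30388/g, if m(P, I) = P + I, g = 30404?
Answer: 2006660/7601 ≈ 264.00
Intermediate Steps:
m(P, I) = I + P
m(93, 170) + 30388/g = (170 + 93) + 30388/30404 = 263 + 30388*(1/30404) = 263 + 7597/7601 = 2006660/7601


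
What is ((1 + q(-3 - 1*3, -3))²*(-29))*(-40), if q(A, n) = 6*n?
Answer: 335240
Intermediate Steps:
((1 + q(-3 - 1*3, -3))²*(-29))*(-40) = ((1 + 6*(-3))²*(-29))*(-40) = ((1 - 18)²*(-29))*(-40) = ((-17)²*(-29))*(-40) = (289*(-29))*(-40) = -8381*(-40) = 335240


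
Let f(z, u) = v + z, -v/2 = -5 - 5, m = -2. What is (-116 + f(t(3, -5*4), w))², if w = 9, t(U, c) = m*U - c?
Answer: 6724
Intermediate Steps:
t(U, c) = -c - 2*U (t(U, c) = -2*U - c = -c - 2*U)
v = 20 (v = -2*(-5 - 5) = -2*(-10) = 20)
f(z, u) = 20 + z
(-116 + f(t(3, -5*4), w))² = (-116 + (20 + (-(-5)*4 - 2*3)))² = (-116 + (20 + (-1*(-20) - 6)))² = (-116 + (20 + (20 - 6)))² = (-116 + (20 + 14))² = (-116 + 34)² = (-82)² = 6724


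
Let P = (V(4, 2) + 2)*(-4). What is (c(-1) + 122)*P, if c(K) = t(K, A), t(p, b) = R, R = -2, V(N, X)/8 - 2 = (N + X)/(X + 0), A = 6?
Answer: -20160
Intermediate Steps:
V(N, X) = 16 + 8*(N + X)/X (V(N, X) = 16 + 8*((N + X)/(X + 0)) = 16 + 8*((N + X)/X) = 16 + 8*(N + X)/X)
t(p, b) = -2
c(K) = -2
P = -168 (P = ((24 + 8*4/2) + 2)*(-4) = ((24 + 8*4*(½)) + 2)*(-4) = ((24 + 16) + 2)*(-4) = (40 + 2)*(-4) = 42*(-4) = -168)
(c(-1) + 122)*P = (-2 + 122)*(-168) = 120*(-168) = -20160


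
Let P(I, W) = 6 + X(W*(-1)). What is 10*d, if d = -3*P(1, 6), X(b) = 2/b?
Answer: -170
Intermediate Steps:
P(I, W) = 6 - 2/W (P(I, W) = 6 + 2/((W*(-1))) = 6 + 2/((-W)) = 6 + 2*(-1/W) = 6 - 2/W)
d = -17 (d = -3*(6 - 2/6) = -3*(6 - 2*⅙) = -3*(6 - ⅓) = -3*17/3 = -17)
10*d = 10*(-17) = -170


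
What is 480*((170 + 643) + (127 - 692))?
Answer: 119040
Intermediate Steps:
480*((170 + 643) + (127 - 692)) = 480*(813 - 565) = 480*248 = 119040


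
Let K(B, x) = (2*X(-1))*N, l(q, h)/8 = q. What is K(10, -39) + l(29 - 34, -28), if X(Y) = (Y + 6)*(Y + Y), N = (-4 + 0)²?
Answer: -360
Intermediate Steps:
N = 16 (N = (-4)² = 16)
X(Y) = 2*Y*(6 + Y) (X(Y) = (6 + Y)*(2*Y) = 2*Y*(6 + Y))
l(q, h) = 8*q
K(B, x) = -320 (K(B, x) = (2*(2*(-1)*(6 - 1)))*16 = (2*(2*(-1)*5))*16 = (2*(-10))*16 = -20*16 = -320)
K(10, -39) + l(29 - 34, -28) = -320 + 8*(29 - 34) = -320 + 8*(-5) = -320 - 40 = -360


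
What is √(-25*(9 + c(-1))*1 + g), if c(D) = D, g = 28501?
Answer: √28301 ≈ 168.23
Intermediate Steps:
√(-25*(9 + c(-1))*1 + g) = √(-25*(9 - 1)*1 + 28501) = √(-25*8*1 + 28501) = √(-200*1 + 28501) = √(-200 + 28501) = √28301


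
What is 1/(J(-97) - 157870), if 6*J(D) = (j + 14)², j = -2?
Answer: -1/157846 ≈ -6.3353e-6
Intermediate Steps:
J(D) = 24 (J(D) = (-2 + 14)²/6 = (⅙)*12² = (⅙)*144 = 24)
1/(J(-97) - 157870) = 1/(24 - 157870) = 1/(-157846) = -1/157846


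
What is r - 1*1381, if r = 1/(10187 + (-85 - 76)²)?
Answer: -49865147/36108 ≈ -1381.0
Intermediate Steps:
r = 1/36108 (r = 1/(10187 + (-161)²) = 1/(10187 + 25921) = 1/36108 ≈ 2.7695e-5)
r - 1*1381 = 1/36108 - 1*1381 = 1/36108 - 1381 = -49865147/36108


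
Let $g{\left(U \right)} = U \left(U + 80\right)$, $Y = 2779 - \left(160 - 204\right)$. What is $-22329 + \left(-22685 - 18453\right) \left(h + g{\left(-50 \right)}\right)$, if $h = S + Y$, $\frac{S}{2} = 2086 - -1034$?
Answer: $-311149023$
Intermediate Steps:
$S = 6240$ ($S = 2 \left(2086 - -1034\right) = 2 \left(2086 + 1034\right) = 2 \cdot 3120 = 6240$)
$Y = 2823$ ($Y = 2779 - \left(160 - 204\right) = 2779 - -44 = 2779 + 44 = 2823$)
$h = 9063$ ($h = 6240 + 2823 = 9063$)
$g{\left(U \right)} = U \left(80 + U\right)$
$-22329 + \left(-22685 - 18453\right) \left(h + g{\left(-50 \right)}\right) = -22329 + \left(-22685 - 18453\right) \left(9063 - 50 \left(80 - 50\right)\right) = -22329 - 41138 \left(9063 - 1500\right) = -22329 - 311126694 = -311149023$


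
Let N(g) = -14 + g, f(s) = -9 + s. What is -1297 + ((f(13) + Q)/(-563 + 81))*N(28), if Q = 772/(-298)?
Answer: -46575443/35909 ≈ -1297.0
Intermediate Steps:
Q = -386/149 (Q = 772*(-1/298) = -386/149 ≈ -2.5906)
-1297 + ((f(13) + Q)/(-563 + 81))*N(28) = -1297 + (((-9 + 13) - 386/149)/(-563 + 81))*(-14 + 28) = -1297 + ((4 - 386/149)/(-482))*14 = -1297 + ((210/149)*(-1/482))*14 = -1297 - 105/35909*14 = -1297 - 1470/35909 = -46575443/35909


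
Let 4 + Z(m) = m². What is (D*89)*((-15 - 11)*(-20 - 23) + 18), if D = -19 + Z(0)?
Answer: -2325392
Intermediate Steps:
Z(m) = -4 + m²
D = -23 (D = -19 + (-4 + 0²) = -19 + (-4 + 0) = -19 - 4 = -23)
(D*89)*((-15 - 11)*(-20 - 23) + 18) = (-23*89)*((-15 - 11)*(-20 - 23) + 18) = -2047*(-26*(-43) + 18) = -2047*(1118 + 18) = -2047*1136 = -2325392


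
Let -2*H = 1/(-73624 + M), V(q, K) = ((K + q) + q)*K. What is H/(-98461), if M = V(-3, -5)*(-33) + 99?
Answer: -1/14836103480 ≈ -6.7403e-11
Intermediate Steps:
V(q, K) = K*(K + 2*q) (V(q, K) = (K + 2*q)*K = K*(K + 2*q))
M = -1716 (M = -5*(-5 + 2*(-3))*(-33) + 99 = -5*(-5 - 6)*(-33) + 99 = -5*(-11)*(-33) + 99 = 55*(-33) + 99 = -1815 + 99 = -1716)
H = 1/150680 (H = -1/(2*(-73624 - 1716)) = -1/2/(-75340) = -1/2*(-1/75340) = 1/150680 ≈ 6.6366e-6)
H/(-98461) = (1/150680)/(-98461) = (1/150680)*(-1/98461) = -1/14836103480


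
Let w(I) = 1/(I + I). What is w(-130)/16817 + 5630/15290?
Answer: 2461670931/6685430180 ≈ 0.36821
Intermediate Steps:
w(I) = 1/(2*I)
w(-130)/16817 + 5630/15290 = ((1/2)/(-130))/16817 + 5630/15290 = ((1/2)*(-1/130))*(1/16817) + 5630*(1/15290) = -1/260*1/16817 + 563/1529 = -1/4372420 + 563/1529 = 2461670931/6685430180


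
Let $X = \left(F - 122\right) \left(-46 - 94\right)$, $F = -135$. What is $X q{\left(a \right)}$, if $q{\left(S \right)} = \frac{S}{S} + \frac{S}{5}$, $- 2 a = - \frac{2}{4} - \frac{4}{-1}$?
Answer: $23387$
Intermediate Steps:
$a = - \frac{7}{4}$ ($a = - \frac{- \frac{2}{4} - \frac{4}{-1}}{2} = - \frac{\left(-2\right) \frac{1}{4} - -4}{2} = - \frac{- \frac{1}{2} + 4}{2} = \left(- \frac{1}{2}\right) \frac{7}{2} = - \frac{7}{4} \approx -1.75$)
$X = 35980$ ($X = \left(-135 - 122\right) \left(-46 - 94\right) = \left(-257\right) \left(-140\right) = 35980$)
$q{\left(S \right)} = 1 + \frac{S}{5}$ ($q{\left(S \right)} = 1 + S \frac{1}{5} = 1 + \frac{S}{5}$)
$X q{\left(a \right)} = 35980 \left(1 + \frac{1}{5} \left(- \frac{7}{4}\right)\right) = 35980 \left(1 - \frac{7}{20}\right) = 35980 \cdot \frac{13}{20} = 23387$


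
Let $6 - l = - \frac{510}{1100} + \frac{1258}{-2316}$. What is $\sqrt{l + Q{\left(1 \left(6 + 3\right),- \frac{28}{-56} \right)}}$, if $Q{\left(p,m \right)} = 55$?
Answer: $\frac{\sqrt{62881359915}}{31845} \approx 7.8744$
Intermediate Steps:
$l = \frac{223132}{31845}$ ($l = 6 - \left(- \frac{510}{1100} + \frac{1258}{-2316}\right) = 6 - \left(\left(-510\right) \frac{1}{1100} + 1258 \left(- \frac{1}{2316}\right)\right) = 6 - \left(- \frac{51}{110} - \frac{629}{1158}\right) = 6 - - \frac{32062}{31845} = 6 + \frac{32062}{31845} = \frac{223132}{31845} \approx 7.0068$)
$\sqrt{l + Q{\left(1 \left(6 + 3\right),- \frac{28}{-56} \right)}} = \sqrt{\frac{223132}{31845} + 55} = \sqrt{\frac{1974607}{31845}} = \frac{\sqrt{62881359915}}{31845}$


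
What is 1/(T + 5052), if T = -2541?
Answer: 1/2511 ≈ 0.00039825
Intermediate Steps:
1/(T + 5052) = 1/(-2541 + 5052) = 1/2511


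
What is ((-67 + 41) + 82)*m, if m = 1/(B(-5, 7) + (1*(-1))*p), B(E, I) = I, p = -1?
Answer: 7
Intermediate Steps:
m = 1/8 (m = 1/(7 + (1*(-1))*(-1)) = 1/(7 - 1*(-1)) = 1/(7 + 1) = 1/8 ≈ 0.12500)
((-67 + 41) + 82)*m = ((-67 + 41) + 82)*(1/8) = (-26 + 82)*(1/8) = 56*(1/8) = 7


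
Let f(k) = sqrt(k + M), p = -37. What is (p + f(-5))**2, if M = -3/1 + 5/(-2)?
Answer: (74 - I*sqrt(42))**2/4 ≈ 1358.5 - 239.79*I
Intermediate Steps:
M = -11/2 (M = -3*1 + 5*(-1/2) = -3 - 5/2 = -11/2 ≈ -5.5000)
f(k) = sqrt(-11/2 + k) (f(k) = sqrt(k - 11/2) = sqrt(-11/2 + k))
(p + f(-5))**2 = (-37 + sqrt(-22 + 4*(-5))/2)**2 = (-37 + sqrt(-22 - 20)/2)**2 = (-37 + sqrt(-42)/2)**2 = (-37 + (I*sqrt(42))/2)**2 = (-37 + I*sqrt(42)/2)**2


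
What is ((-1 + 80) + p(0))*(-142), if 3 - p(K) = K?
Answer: -11644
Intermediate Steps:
p(K) = 3 - K
((-1 + 80) + p(0))*(-142) = ((-1 + 80) + (3 - 1*0))*(-142) = (79 + (3 + 0))*(-142) = (79 + 3)*(-142) = 82*(-142) = -11644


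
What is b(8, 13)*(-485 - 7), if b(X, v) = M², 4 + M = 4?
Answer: 0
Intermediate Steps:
M = 0 (M = -4 + 4 = 0)
b(X, v) = 0 (b(X, v) = 0² = 0)
b(8, 13)*(-485 - 7) = 0*(-485 - 7) = 0*(-492) = 0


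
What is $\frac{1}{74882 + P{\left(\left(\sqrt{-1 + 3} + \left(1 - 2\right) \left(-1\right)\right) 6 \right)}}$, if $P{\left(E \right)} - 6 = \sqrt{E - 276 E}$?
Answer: $\frac{1}{74888 + 5 i \sqrt{66} \sqrt{1 + \sqrt{2}}} \approx 1.3353 \cdot 10^{-5} - 1.13 \cdot 10^{-8} i$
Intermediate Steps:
$P{\left(E \right)} = 6 + 5 \sqrt{11} \sqrt{- E}$ ($P{\left(E \right)} = 6 + \sqrt{E - 276 E} = 6 + \sqrt{- 275 E} = 6 + 5 \sqrt{11} \sqrt{- E}$)
$\frac{1}{74882 + P{\left(\left(\sqrt{-1 + 3} + \left(1 - 2\right) \left(-1\right)\right) 6 \right)}} = \frac{1}{74882 + \left(6 + 5 \sqrt{11} \sqrt{- \left(\sqrt{-1 + 3} + \left(1 - 2\right) \left(-1\right)\right) 6}\right)} = \frac{1}{74882 + \left(6 + 5 \sqrt{11} \sqrt{- \left(\sqrt{2} - -1\right) 6}\right)} = \frac{1}{74882 + \left(6 + 5 \sqrt{11} \sqrt{- \left(\sqrt{2} + 1\right) 6}\right)} = \frac{1}{74882 + \left(6 + 5 \sqrt{11} \sqrt{- \left(1 + \sqrt{2}\right) 6}\right)} = \frac{1}{74882 + \left(6 + 5 \sqrt{11} \sqrt{- (6 + 6 \sqrt{2})}\right)} = \frac{1}{74882 + \left(6 + 5 \sqrt{11} \sqrt{-6 - 6 \sqrt{2}}\right)} = \frac{1}{74888 + 5 \sqrt{11} \sqrt{-6 - 6 \sqrt{2}}}$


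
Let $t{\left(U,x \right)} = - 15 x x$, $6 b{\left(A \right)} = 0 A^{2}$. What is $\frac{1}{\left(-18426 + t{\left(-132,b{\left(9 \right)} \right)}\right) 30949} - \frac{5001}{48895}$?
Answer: $- \frac{2851901685169}{27883169467230} \approx -0.10228$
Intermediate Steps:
$b{\left(A \right)} = 0$ ($b{\left(A \right)} = \frac{0 A^{2}}{6} = \frac{1}{6} \cdot 0 = 0$)
$t{\left(U,x \right)} = - 15 x^{2}$
$\frac{1}{\left(-18426 + t{\left(-132,b{\left(9 \right)} \right)}\right) 30949} - \frac{5001}{48895} = \frac{1}{\left(-18426 - 15 \cdot 0^{2}\right) 30949} - \frac{5001}{48895} = \frac{1}{-18426 - 0} \cdot \frac{1}{30949} - \frac{5001}{48895} = \frac{1}{-18426 + 0} \cdot \frac{1}{30949} - \frac{5001}{48895} = \frac{1}{-18426} \cdot \frac{1}{30949} - \frac{5001}{48895} = \left(- \frac{1}{18426}\right) \frac{1}{30949} - \frac{5001}{48895} = - \frac{1}{570266274} - \frac{5001}{48895} = - \frac{2851901685169}{27883169467230}$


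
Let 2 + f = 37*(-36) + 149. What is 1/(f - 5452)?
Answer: -1/6637 ≈ -0.00015067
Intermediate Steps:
f = -1185 (f = -2 + (37*(-36) + 149) = -2 + (-1332 + 149) = -2 - 1183 = -1185)
1/(f - 5452) = 1/(-1185 - 5452) = 1/(-6637) = -1/6637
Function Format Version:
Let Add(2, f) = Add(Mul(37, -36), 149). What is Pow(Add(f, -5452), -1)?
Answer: Rational(-1, 6637) ≈ -0.00015067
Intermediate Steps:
f = -1185 (f = Add(-2, Add(Mul(37, -36), 149)) = Add(-2, Add(-1332, 149)) = Add(-2, -1183) = -1185)
Pow(Add(f, -5452), -1) = Pow(Add(-1185, -5452), -1) = Pow(-6637, -1) = Rational(-1, 6637)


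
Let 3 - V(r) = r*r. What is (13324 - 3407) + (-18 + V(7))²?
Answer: 14013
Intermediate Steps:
V(r) = 3 - r² (V(r) = 3 - r*r = 3 - r²)
(13324 - 3407) + (-18 + V(7))² = (13324 - 3407) + (-18 + (3 - 1*7²))² = 9917 + (-18 + (3 - 1*49))² = 9917 + (-18 + (3 - 49))² = 9917 + (-18 - 46)² = 9917 + (-64)² = 9917 + 4096 = 14013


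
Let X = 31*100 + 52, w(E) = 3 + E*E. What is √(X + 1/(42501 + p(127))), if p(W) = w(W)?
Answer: √10836036086361/58633 ≈ 56.143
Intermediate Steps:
w(E) = 3 + E²
p(W) = 3 + W²
X = 3152 (X = 3100 + 52 = 3152)
√(X + 1/(42501 + p(127))) = √(3152 + 1/(42501 + (3 + 127²))) = √(3152 + 1/(42501 + (3 + 16129))) = √(3152 + 1/(42501 + 16132)) = √(3152 + 1/58633) = √(184811217/58633) = √10836036086361/58633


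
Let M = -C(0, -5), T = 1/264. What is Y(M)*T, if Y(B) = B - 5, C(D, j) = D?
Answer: -5/264 ≈ -0.018939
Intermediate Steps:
T = 1/264 ≈ 0.0037879
M = 0 (M = -1*0 = 0)
Y(B) = -5 + B
Y(M)*T = (-5 + 0)*(1/264) = -5*1/264 = -5/264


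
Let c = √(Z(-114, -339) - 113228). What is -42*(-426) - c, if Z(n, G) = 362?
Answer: 17892 - I*√112866 ≈ 17892.0 - 335.96*I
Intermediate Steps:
c = I*√112866 (c = √(362 - 113228) = √(-112866) = I*√112866 ≈ 335.96*I)
-42*(-426) - c = -42*(-426) - I*√112866 = 17892 - I*√112866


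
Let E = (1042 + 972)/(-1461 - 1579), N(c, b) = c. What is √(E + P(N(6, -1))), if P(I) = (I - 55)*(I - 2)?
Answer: I*√78665/20 ≈ 14.024*I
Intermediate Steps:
P(I) = (-55 + I)*(-2 + I)
E = -53/80 (E = 2014/(-3040) = 2014*(-1/3040) = -53/80 ≈ -0.66250)
√(E + P(N(6, -1))) = √(-53/80 + (110 + 6² - 57*6)) = √(-53/80 + (110 + 36 - 342)) = √(-53/80 - 196) = √(-15733/80) = I*√78665/20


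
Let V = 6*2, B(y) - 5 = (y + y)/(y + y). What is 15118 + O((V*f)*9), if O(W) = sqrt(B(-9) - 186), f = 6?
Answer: 15118 + 6*I*sqrt(5) ≈ 15118.0 + 13.416*I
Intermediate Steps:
B(y) = 6 (B(y) = 5 + (y + y)/(y + y) = 5 + (2*y)/((2*y)) = 5 + (2*y)*(1/(2*y)) = 5 + 1 = 6)
V = 12
O(W) = 6*I*sqrt(5) (O(W) = sqrt(6 - 186) = sqrt(-180) = 6*I*sqrt(5))
15118 + O((V*f)*9) = 15118 + 6*I*sqrt(5)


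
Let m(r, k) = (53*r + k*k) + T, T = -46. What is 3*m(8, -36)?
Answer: 5022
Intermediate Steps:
m(r, k) = -46 + k² + 53*r (m(r, k) = (53*r + k*k) - 46 = (53*r + k²) - 46 = (k² + 53*r) - 46 = -46 + k² + 53*r)
3*m(8, -36) = 3*(-46 + (-36)² + 53*8) = 3*(-46 + 1296 + 424) = 3*1674 = 5022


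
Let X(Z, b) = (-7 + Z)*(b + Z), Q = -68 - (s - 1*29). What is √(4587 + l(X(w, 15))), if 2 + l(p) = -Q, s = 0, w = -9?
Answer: 68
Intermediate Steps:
Q = -39 (Q = -68 - (0 - 1*29) = -68 - (0 - 29) = -68 - 1*(-29) = -68 + 29 = -39)
X(Z, b) = (-7 + Z)*(Z + b)
l(p) = 37 (l(p) = -2 - 1*(-39) = -2 + 39 = 37)
√(4587 + l(X(w, 15))) = √(4587 + 37) = √4624 = 68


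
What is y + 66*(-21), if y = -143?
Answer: -1529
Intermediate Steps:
y + 66*(-21) = -143 + 66*(-21) = -143 - 1386 = -1529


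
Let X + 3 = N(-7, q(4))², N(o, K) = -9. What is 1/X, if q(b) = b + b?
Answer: 1/78 ≈ 0.012821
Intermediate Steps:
q(b) = 2*b
X = 78 (X = -3 + (-9)² = -3 + 81 = 78)
1/X = 1/78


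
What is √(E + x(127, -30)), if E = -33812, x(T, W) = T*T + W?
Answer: I*√17713 ≈ 133.09*I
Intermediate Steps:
x(T, W) = W + T² (x(T, W) = T² + W = W + T²)
√(E + x(127, -30)) = √(-33812 + (-30 + 127²)) = √(-33812 + (-30 + 16129)) = √(-33812 + 16099) = √(-17713) = I*√17713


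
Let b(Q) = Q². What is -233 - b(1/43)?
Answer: -430818/1849 ≈ -233.00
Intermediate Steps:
-233 - b(1/43) = -233 - (1/43)² = -233 - 1*1/1849 = -233 - 1/1849 = -430818/1849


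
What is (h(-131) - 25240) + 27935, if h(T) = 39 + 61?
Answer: 2795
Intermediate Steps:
h(T) = 100
(h(-131) - 25240) + 27935 = (100 - 25240) + 27935 = -25140 + 27935 = 2795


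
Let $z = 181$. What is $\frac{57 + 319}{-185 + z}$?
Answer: $-94$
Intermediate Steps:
$\frac{57 + 319}{-185 + z} = \frac{57 + 319}{-185 + 181} = \frac{376}{-4} = 376 \left(- \frac{1}{4}\right) = -94$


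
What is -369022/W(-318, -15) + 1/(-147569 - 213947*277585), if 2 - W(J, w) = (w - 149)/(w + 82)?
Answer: -1240568023233589969/14952361410140 ≈ -82968.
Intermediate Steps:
W(J, w) = 2 - (-149 + w)/(82 + w) (W(J, w) = 2 - (w - 149)/(w + 82) = 2 - (-149 + w)/(82 + w))
-369022/W(-318, -15) + 1/(-147569 - 213947*277585) = -369022*(82 - 15)/(313 - 15) + 1/(-147569 - 213947*277585) = -369022/(298/67) + (1/277585)/(-361516) = -369022/((1/67)*298) - 1/361516*1/277585 = -369022/298/67 - 1/100351418860 = -369022*67/298 - 1/100351418860 = -12362237/149 - 1/100351418860 = -1240568023233589969/14952361410140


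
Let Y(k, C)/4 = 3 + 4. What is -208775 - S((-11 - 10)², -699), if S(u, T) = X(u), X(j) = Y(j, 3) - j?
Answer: -208362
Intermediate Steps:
Y(k, C) = 28 (Y(k, C) = 4*(3 + 4) = 4*7 = 28)
X(j) = 28 - j
S(u, T) = 28 - u
-208775 - S((-11 - 10)², -699) = -208775 - (28 - (-11 - 10)²) = -208775 - (28 - 1*(-21)²) = -208775 - (28 - 1*441) = -208775 - (28 - 441) = -208775 - 1*(-413) = -208775 + 413 = -208362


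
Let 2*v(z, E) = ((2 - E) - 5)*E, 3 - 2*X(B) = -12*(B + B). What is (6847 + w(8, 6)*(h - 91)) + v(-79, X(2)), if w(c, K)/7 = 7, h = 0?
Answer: 16197/8 ≈ 2024.6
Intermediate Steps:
w(c, K) = 49 (w(c, K) = 7*7 = 49)
X(B) = 3/2 + 12*B (X(B) = 3/2 - (-6)*(B + B) = 3/2 - (-6)*2*B = 3/2 - (-12)*B = 3/2 + 12*B)
v(z, E) = E*(-3 - E)/2 (v(z, E) = (((2 - E) - 5)*E)/2 = ((-3 - E)*E)/2 = (E*(-3 - E))/2 = E*(-3 - E)/2)
(6847 + w(8, 6)*(h - 91)) + v(-79, X(2)) = (6847 + 49*(0 - 91)) - (3/2 + 12*2)*(3 + (3/2 + 12*2))/2 = (6847 + 49*(-91)) - (3/2 + 24)*(3 + (3/2 + 24))/2 = (6847 - 4459) - 1/2*51/2*(3 + 51/2) = 2388 - 1/2*51/2*57/2 = 2388 - 2907/8 = 16197/8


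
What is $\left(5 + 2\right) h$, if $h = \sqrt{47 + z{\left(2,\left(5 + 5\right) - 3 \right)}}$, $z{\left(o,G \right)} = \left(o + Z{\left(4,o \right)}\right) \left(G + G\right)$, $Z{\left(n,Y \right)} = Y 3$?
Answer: $7 \sqrt{159} \approx 88.267$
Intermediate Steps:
$Z{\left(n,Y \right)} = 3 Y$
$z{\left(o,G \right)} = 8 G o$ ($z{\left(o,G \right)} = \left(o + 3 o\right) \left(G + G\right) = 4 o 2 G = 8 G o$)
$h = \sqrt{159}$ ($h = \sqrt{47 + 8 \left(\left(5 + 5\right) - 3\right) 2} = \sqrt{47 + 8 \left(10 - 3\right) 2} = \sqrt{47 + 8 \cdot 7 \cdot 2} = \sqrt{47 + 112} = \sqrt{159} \approx 12.61$)
$\left(5 + 2\right) h = \left(5 + 2\right) \sqrt{159} = 7 \sqrt{159}$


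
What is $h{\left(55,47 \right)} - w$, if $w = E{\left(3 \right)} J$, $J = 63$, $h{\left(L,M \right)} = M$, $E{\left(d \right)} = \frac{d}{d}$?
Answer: $-16$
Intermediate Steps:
$E{\left(d \right)} = 1$
$w = 63$ ($w = 1 \cdot 63 = 63$)
$h{\left(55,47 \right)} - w = 47 - 63 = -16$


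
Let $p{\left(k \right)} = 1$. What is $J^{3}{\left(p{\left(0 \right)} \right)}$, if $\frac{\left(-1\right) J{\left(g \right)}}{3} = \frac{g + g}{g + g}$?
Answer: $-27$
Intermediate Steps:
$J{\left(g \right)} = -3$ ($J{\left(g \right)} = - 3 \frac{g + g}{g + g} = - 3 \frac{2 g}{2 g} = - 3 \cdot 2 g \frac{1}{2 g} = \left(-3\right) 1 = -3$)
$J^{3}{\left(p{\left(0 \right)} \right)} = \left(-3\right)^{3} = -27$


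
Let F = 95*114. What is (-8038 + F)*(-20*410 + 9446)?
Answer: 3478832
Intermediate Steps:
F = 10830
(-8038 + F)*(-20*410 + 9446) = (-8038 + 10830)*(-20*410 + 9446) = 2792*(-8200 + 9446) = 2792*1246 = 3478832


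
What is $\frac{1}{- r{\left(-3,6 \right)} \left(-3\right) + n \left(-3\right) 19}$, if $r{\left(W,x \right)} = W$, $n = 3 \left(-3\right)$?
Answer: $\frac{1}{504} \approx 0.0019841$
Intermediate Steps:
$n = -9$
$\frac{1}{- r{\left(-3,6 \right)} \left(-3\right) + n \left(-3\right) 19} = \frac{1}{\left(-1\right) \left(-3\right) \left(-3\right) + \left(-9\right) \left(-3\right) 19} = \frac{1}{3 \left(-3\right) + 27 \cdot 19} = \frac{1}{-9 + 513} = \frac{1}{504}$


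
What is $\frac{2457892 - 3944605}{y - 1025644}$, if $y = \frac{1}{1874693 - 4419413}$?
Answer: $\frac{3783268305360}{2609976799681} \approx 1.4495$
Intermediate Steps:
$y = - \frac{1}{2544720}$ ($y = \frac{1}{-2544720} = - \frac{1}{2544720} \approx -3.9297 \cdot 10^{-7}$)
$\frac{2457892 - 3944605}{y - 1025644} = \frac{2457892 - 3944605}{- \frac{1}{2544720} - 1025644} = - \frac{1486713}{- \frac{2609976799681}{2544720}} = \left(-1486713\right) \left(- \frac{2544720}{2609976799681}\right) = \frac{3783268305360}{2609976799681}$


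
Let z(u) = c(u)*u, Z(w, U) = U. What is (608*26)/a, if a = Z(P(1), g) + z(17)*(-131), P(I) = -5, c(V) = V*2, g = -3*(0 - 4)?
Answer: -7904/37853 ≈ -0.20881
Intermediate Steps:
g = 12 (g = -3*(-4) = 12)
c(V) = 2*V
z(u) = 2*u**2 (z(u) = (2*u)*u = 2*u**2)
a = -75706 (a = 12 + (2*17**2)*(-131) = 12 + (2*289)*(-131) = 12 + 578*(-131) = 12 - 75718 = -75706)
(608*26)/a = (608*26)/(-75706) = 15808*(-1/75706) = -7904/37853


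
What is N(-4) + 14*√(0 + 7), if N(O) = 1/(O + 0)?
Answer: -¼ + 14*√7 ≈ 36.791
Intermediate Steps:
N(O) = 1/O
N(-4) + 14*√(0 + 7) = 1/(-4) + 14*√(0 + 7) = -¼ + 14*√7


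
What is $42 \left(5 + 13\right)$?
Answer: $756$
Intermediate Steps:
$42 \left(5 + 13\right) = 42 \cdot 18 = 756$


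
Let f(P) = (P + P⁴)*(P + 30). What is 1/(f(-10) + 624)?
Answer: 1/200424 ≈ 4.9894e-6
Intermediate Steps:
f(P) = (30 + P)*(P + P⁴) (f(P) = (P + P⁴)*(30 + P) = (30 + P)*(P + P⁴))
1/(f(-10) + 624) = 1/(-10*(30 - 10 + (-10)⁴ + 30*(-10)³) + 624) = 1/(-10*(30 - 10 + 10000 + 30*(-1000)) + 624) = 1/(-10*(30 - 10 + 10000 - 30000) + 624) = 1/(-10*(-19980) + 624) = 1/(199800 + 624) = 1/200424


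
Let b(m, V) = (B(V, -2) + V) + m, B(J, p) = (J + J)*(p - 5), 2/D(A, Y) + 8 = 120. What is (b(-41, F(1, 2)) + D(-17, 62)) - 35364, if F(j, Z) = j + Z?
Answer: -1984863/56 ≈ -35444.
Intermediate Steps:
D(A, Y) = 1/56 (D(A, Y) = 2/(-8 + 120) = 2/112 = 2*(1/112) = 1/56)
B(J, p) = 2*J*(-5 + p) (B(J, p) = (2*J)*(-5 + p) = 2*J*(-5 + p))
F(j, Z) = Z + j
b(m, V) = m - 13*V (b(m, V) = (2*V*(-5 - 2) + V) + m = (2*V*(-7) + V) + m = (-14*V + V) + m = -13*V + m = m - 13*V)
(b(-41, F(1, 2)) + D(-17, 62)) - 35364 = ((-41 - 13*(2 + 1)) + 1/56) - 35364 = ((-41 - 13*3) + 1/56) - 35364 = ((-41 - 39) + 1/56) - 35364 = (-80 + 1/56) - 35364 = -4479/56 - 35364 = -1984863/56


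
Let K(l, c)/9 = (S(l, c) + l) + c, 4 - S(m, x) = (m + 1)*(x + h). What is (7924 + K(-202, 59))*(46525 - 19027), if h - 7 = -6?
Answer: 3168127074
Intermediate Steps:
h = 1 (h = 7 - 6 = 1)
S(m, x) = 4 - (1 + m)*(1 + x) (S(m, x) = 4 - (m + 1)*(x + 1) = 4 - (1 + m)*(1 + x))
K(l, c) = 27 - 9*c*l (K(l, c) = 9*(((3 - l - c - l*c) + l) + c) = 9*(((3 - l - c - c*l) + l) + c) = 9*(((3 - c - l - c*l) + l) + c) = 9*((3 - c - c*l) + c) = 9*(3 - c*l) = 27 - 9*c*l)
(7924 + K(-202, 59))*(46525 - 19027) = (7924 + (27 - 9*59*(-202)))*(46525 - 19027) = (7924 + (27 + 107262))*27498 = (7924 + 107289)*27498 = 115213*27498 = 3168127074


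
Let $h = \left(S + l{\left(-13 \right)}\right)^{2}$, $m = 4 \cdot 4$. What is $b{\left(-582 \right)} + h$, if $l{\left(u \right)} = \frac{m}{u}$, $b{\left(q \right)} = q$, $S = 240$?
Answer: $\frac{9536458}{169} \approx 56429.0$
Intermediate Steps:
$m = 16$
$l{\left(u \right)} = \frac{16}{u}$
$h = \frac{9634816}{169}$ ($h = \left(240 + \frac{16}{-13}\right)^{2} = \left(240 + 16 \left(- \frac{1}{13}\right)\right)^{2} = \left(240 - \frac{16}{13}\right)^{2} = \left(\frac{3104}{13}\right)^{2} = \frac{9634816}{169} \approx 57011.0$)
$b{\left(-582 \right)} + h = -582 + \frac{9634816}{169} = \frac{9536458}{169}$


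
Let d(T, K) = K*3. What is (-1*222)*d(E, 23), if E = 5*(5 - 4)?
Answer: -15318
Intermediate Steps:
E = 5 (E = 5*1 = 5)
d(T, K) = 3*K
(-1*222)*d(E, 23) = (-1*222)*(3*23) = -222*69 = -15318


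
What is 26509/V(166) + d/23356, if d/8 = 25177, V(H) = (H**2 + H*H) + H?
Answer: 2938254463/322768242 ≈ 9.1033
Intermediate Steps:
V(H) = H + 2*H**2 (V(H) = (H**2 + H**2) + H = 2*H**2 + H = H + 2*H**2)
d = 201416 (d = 8*25177 = 201416)
26509/V(166) + d/23356 = 26509/((166*(1 + 2*166))) + 201416/23356 = 26509/((166*(1 + 332))) + 201416*(1/23356) = 26509/((166*333)) + 50354/5839 = 26509/55278 + 50354/5839 = 2938254463/322768242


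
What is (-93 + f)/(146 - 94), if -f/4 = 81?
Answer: -417/52 ≈ -8.0192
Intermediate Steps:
f = -324 (f = -4*81 = -324)
(-93 + f)/(146 - 94) = (-93 - 324)/(146 - 94) = -417/52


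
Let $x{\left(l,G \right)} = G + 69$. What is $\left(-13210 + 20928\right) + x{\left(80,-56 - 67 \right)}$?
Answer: $7664$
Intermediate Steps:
$x{\left(l,G \right)} = 69 + G$
$\left(-13210 + 20928\right) + x{\left(80,-56 - 67 \right)} = \left(-13210 + 20928\right) + \left(69 - 123\right) = 7718 + \left(69 - 123\right) = 7718 - 54 = 7664$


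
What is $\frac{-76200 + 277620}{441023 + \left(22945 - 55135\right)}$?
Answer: $\frac{201420}{408833} \approx 0.49267$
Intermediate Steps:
$\frac{-76200 + 277620}{441023 + \left(22945 - 55135\right)} = \frac{201420}{441023 + \left(22945 - 55135\right)} = \frac{201420}{441023 - 32190} = \frac{201420}{408833}$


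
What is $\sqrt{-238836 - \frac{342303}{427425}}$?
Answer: $\frac{13 i \sqrt{1147497804571}}{28495} \approx 488.71 i$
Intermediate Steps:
$\sqrt{-238836 - \frac{342303}{427425}} = \sqrt{-238836 - \frac{114101}{142475}} = \sqrt{- \frac{34028273201}{142475}} = \frac{13 i \sqrt{1147497804571}}{28495}$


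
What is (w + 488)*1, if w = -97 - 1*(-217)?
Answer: 608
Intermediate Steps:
w = 120 (w = -97 + 217 = 120)
(w + 488)*1 = (120 + 488)*1 = 608*1 = 608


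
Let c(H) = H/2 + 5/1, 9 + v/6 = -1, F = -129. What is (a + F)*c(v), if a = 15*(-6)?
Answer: 5475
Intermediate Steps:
v = -60 (v = -54 + 6*(-1) = -54 - 6 = -60)
c(H) = 5 + H/2 (c(H) = H*(1/2) + 5*1 = H/2 + 5 = 5 + H/2)
a = -90
(a + F)*c(v) = (-90 - 129)*(5 + (1/2)*(-60)) = -219*(5 - 30) = -219*(-25) = 5475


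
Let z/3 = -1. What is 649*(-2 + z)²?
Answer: 16225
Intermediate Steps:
z = -3 (z = 3*(-1) = -3)
649*(-2 + z)² = 649*(-2 - 3)² = 649*(-5)² = 649*25 = 16225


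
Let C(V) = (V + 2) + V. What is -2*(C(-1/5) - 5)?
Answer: 34/5 ≈ 6.8000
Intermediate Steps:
C(V) = 2 + 2*V (C(V) = (2 + V) + V = 2 + 2*V)
-2*(C(-1/5) - 5) = -2*((2 + 2*(-1/5)) - 5) = -2*((2 + 2*(-1*⅕)) - 5) = -2*((2 + 2*(-⅕)) - 5) = -2*((2 - ⅖) - 5) = -2*(8/5 - 5) = -2*(-17/5) = 34/5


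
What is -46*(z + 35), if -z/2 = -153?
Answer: -15686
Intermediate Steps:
z = 306 (z = -2*(-153) = 306)
-46*(z + 35) = -46*(306 + 35) = -46*341 = -15686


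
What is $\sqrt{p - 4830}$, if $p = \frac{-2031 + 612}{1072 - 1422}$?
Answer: $\frac{i \sqrt{23647134}}{70} \approx 69.469 i$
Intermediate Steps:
$p = \frac{1419}{350}$ ($p = - \frac{1419}{-350} = \left(-1419\right) \left(- \frac{1}{350}\right) = \frac{1419}{350} \approx 4.0543$)
$\sqrt{p - 4830} = \sqrt{\frac{1419}{350} - 4830} = \sqrt{- \frac{1689081}{350}} = \frac{i \sqrt{23647134}}{70}$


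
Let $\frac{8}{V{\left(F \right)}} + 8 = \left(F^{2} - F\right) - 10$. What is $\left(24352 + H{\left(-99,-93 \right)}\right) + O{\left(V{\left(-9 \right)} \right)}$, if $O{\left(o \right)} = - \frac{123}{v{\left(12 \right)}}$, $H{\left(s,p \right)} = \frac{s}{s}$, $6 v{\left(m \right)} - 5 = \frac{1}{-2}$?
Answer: $24189$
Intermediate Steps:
$v{\left(m \right)} = \frac{3}{4}$ ($v{\left(m \right)} = \frac{5}{6} + \frac{1}{6 \left(-2\right)} = \frac{5}{6} + \frac{1}{6} \left(- \frac{1}{2}\right) = \frac{5}{6} - \frac{1}{12} = \frac{3}{4}$)
$H{\left(s,p \right)} = 1$
$V{\left(F \right)} = \frac{8}{-18 + F^{2} - F}$ ($V{\left(F \right)} = \frac{8}{-8 - \left(10 + F - F^{2}\right)} = \frac{8}{-18 + F^{2} - F}$)
$O{\left(o \right)} = -164$ ($O{\left(o \right)} = - \frac{123}{\frac{3}{4}} = \left(-123\right) \frac{4}{3} = -164$)
$\left(24352 + H{\left(-99,-93 \right)}\right) + O{\left(V{\left(-9 \right)} \right)} = \left(24352 + 1\right) - 164 = 24353 - 164 = 24189$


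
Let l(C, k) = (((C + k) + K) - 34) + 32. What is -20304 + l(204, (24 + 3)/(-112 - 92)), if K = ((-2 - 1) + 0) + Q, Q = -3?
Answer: -1367353/68 ≈ -20108.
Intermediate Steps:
K = -6 (K = ((-2 - 1) + 0) - 3 = (-3 + 0) - 3 = -3 - 3 = -6)
l(C, k) = -8 + C + k (l(C, k) = (((C + k) - 6) - 34) + 32 = ((-6 + C + k) - 34) + 32 = (-40 + C + k) + 32 = -8 + C + k)
-20304 + l(204, (24 + 3)/(-112 - 92)) = -20304 + (-8 + 204 + (24 + 3)/(-112 - 92)) = -20304 + (-8 + 204 + 27/(-204)) = -20304 + (-8 + 204 + 27*(-1/204)) = -20304 + (-8 + 204 - 9/68) = -20304 + 13319/68 = -1367353/68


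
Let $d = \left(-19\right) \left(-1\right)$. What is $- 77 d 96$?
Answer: $-140448$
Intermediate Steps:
$d = 19$
$- 77 d 96 = \left(-77\right) 19 \cdot 96 = \left(-1463\right) 96 = -140448$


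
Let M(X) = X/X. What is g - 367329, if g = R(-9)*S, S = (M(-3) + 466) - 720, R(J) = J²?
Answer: -387822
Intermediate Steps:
M(X) = 1
S = -253 (S = (1 + 466) - 720 = 467 - 720 = -253)
g = -20493 (g = (-9)²*(-253) = 81*(-253) = -20493)
g - 367329 = -20493 - 367329 = -387822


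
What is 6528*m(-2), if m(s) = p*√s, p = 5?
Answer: 32640*I*√2 ≈ 46160.0*I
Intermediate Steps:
m(s) = 5*√s
6528*m(-2) = 6528*(5*√(-2)) = 6528*(5*(I*√2)) = 6528*(5*I*√2) = 32640*I*√2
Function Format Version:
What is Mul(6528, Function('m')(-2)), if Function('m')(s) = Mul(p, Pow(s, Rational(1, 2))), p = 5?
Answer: Mul(32640, I, Pow(2, Rational(1, 2))) ≈ Mul(46160., I)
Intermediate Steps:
Function('m')(s) = Mul(5, Pow(s, Rational(1, 2)))
Mul(6528, Function('m')(-2)) = Mul(6528, Mul(5, Pow(-2, Rational(1, 2)))) = Mul(6528, Mul(5, Mul(I, Pow(2, Rational(1, 2))))) = Mul(6528, Mul(5, I, Pow(2, Rational(1, 2)))) = Mul(32640, I, Pow(2, Rational(1, 2)))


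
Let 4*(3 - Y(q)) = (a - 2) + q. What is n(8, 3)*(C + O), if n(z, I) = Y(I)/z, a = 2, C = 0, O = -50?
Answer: -225/16 ≈ -14.063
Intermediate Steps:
Y(q) = 3 - q/4 (Y(q) = 3 - ((2 - 2) + q)/4 = 3 - (0 + q)/4 = 3 - q/4)
n(z, I) = (3 - I/4)/z
n(8, 3)*(C + O) = ((1/4)*(12 - 1*3)/8)*(0 - 50) = ((1/4)*(1/8)*(12 - 3))*(-50) = ((1/4)*(1/8)*9)*(-50) = (9/32)*(-50) = -225/16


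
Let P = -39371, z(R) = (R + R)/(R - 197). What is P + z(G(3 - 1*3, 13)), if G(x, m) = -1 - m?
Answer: -8307253/211 ≈ -39371.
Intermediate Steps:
z(R) = 2*R/(-197 + R) (z(R) = (2*R)/(-197 + R) = 2*R/(-197 + R))
P + z(G(3 - 1*3, 13)) = -39371 + 2*(-1 - 1*13)/(-197 + (-1 - 1*13)) = -39371 + 2*(-1 - 13)/(-197 + (-1 - 13)) = -39371 + 2*(-14)/(-197 - 14) = -39371 + 2*(-14)/(-211) = -39371 + 2*(-14)*(-1/211) = -39371 + 28/211 = -8307253/211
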